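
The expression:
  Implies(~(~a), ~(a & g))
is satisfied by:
  {g: False, a: False}
  {a: True, g: False}
  {g: True, a: False}


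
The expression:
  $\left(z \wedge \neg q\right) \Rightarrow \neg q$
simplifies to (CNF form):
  $\text{True}$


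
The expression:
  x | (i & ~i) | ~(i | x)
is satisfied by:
  {x: True, i: False}
  {i: False, x: False}
  {i: True, x: True}


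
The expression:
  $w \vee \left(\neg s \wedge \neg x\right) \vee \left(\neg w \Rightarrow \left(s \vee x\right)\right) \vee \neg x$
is always true.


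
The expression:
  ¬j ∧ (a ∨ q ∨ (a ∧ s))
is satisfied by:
  {a: True, q: True, j: False}
  {a: True, q: False, j: False}
  {q: True, a: False, j: False}


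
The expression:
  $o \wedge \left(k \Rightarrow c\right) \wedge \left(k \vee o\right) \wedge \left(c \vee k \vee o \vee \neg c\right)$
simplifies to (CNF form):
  $o \wedge \left(c \vee \neg k\right)$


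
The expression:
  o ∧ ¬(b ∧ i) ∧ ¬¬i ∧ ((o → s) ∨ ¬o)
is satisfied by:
  {i: True, s: True, o: True, b: False}


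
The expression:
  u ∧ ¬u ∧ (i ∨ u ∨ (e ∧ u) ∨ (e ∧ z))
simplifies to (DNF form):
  False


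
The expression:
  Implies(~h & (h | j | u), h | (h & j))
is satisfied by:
  {h: True, u: False, j: False}
  {j: True, h: True, u: False}
  {h: True, u: True, j: False}
  {j: True, h: True, u: True}
  {j: False, u: False, h: False}


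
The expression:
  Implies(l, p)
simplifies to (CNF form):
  p | ~l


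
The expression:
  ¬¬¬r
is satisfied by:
  {r: False}


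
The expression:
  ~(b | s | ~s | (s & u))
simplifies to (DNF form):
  False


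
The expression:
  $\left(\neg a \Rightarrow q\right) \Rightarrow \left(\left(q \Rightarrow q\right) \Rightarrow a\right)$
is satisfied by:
  {a: True, q: False}
  {q: False, a: False}
  {q: True, a: True}


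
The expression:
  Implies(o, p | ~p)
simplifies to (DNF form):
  True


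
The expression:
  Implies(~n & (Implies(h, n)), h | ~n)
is always true.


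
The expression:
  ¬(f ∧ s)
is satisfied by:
  {s: False, f: False}
  {f: True, s: False}
  {s: True, f: False}


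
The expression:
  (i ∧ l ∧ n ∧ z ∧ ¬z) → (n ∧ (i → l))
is always true.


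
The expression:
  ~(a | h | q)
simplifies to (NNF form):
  ~a & ~h & ~q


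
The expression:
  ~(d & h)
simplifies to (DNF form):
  ~d | ~h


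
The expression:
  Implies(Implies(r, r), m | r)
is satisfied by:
  {r: True, m: True}
  {r: True, m: False}
  {m: True, r: False}


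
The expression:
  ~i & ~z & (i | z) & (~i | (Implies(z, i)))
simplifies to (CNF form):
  False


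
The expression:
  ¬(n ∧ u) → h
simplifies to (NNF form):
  h ∨ (n ∧ u)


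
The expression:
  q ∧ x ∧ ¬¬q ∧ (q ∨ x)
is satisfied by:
  {x: True, q: True}


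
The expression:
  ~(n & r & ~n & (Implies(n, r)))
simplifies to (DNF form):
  True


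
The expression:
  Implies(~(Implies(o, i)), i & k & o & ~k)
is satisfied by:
  {i: True, o: False}
  {o: False, i: False}
  {o: True, i: True}


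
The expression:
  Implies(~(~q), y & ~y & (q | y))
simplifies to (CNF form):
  ~q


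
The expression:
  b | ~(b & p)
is always true.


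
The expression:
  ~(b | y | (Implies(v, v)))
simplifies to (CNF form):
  False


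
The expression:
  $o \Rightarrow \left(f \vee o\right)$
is always true.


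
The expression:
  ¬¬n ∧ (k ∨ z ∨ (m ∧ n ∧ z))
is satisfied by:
  {k: True, z: True, n: True}
  {k: True, n: True, z: False}
  {z: True, n: True, k: False}


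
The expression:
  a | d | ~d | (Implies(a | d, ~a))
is always true.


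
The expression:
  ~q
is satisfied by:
  {q: False}


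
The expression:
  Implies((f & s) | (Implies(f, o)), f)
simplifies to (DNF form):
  f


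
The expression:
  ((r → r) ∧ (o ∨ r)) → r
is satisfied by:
  {r: True, o: False}
  {o: False, r: False}
  {o: True, r: True}


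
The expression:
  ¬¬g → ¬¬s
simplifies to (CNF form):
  s ∨ ¬g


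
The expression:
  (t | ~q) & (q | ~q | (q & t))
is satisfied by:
  {t: True, q: False}
  {q: False, t: False}
  {q: True, t: True}


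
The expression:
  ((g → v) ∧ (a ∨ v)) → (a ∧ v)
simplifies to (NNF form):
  (a ∧ v) ∨ (g ∧ ¬v) ∨ (¬a ∧ ¬v)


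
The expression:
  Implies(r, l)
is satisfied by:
  {l: True, r: False}
  {r: False, l: False}
  {r: True, l: True}


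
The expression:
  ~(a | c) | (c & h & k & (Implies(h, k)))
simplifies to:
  (c | ~a) & (h | ~c) & (k | ~c)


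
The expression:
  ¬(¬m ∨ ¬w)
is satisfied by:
  {m: True, w: True}


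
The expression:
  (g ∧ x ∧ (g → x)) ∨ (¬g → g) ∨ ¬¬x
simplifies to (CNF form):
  g ∨ x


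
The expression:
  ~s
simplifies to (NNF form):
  ~s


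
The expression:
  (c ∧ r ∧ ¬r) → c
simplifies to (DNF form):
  True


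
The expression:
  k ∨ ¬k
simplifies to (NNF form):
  True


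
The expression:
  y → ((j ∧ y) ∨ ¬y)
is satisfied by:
  {j: True, y: False}
  {y: False, j: False}
  {y: True, j: True}


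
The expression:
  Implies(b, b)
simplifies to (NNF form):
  True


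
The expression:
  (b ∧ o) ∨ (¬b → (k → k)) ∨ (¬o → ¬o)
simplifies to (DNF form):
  True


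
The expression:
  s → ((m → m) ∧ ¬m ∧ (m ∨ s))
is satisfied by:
  {s: False, m: False}
  {m: True, s: False}
  {s: True, m: False}


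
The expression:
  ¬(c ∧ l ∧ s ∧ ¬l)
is always true.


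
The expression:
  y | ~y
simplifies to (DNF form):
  True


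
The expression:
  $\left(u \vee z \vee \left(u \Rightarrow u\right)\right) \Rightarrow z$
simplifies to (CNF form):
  $z$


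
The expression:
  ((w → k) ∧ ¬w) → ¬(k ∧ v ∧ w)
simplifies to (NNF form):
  True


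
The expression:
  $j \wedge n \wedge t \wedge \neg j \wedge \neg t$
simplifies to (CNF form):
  $\text{False}$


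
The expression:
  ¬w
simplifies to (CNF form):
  ¬w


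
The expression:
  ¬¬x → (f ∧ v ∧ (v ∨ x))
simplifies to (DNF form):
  (f ∧ v) ∨ ¬x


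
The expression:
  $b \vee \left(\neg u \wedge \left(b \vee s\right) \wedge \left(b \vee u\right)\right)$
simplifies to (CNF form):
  $b$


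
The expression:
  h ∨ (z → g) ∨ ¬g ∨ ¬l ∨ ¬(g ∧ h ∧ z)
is always true.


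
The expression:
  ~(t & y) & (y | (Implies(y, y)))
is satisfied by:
  {t: False, y: False}
  {y: True, t: False}
  {t: True, y: False}


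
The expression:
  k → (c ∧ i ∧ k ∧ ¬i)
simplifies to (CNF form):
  ¬k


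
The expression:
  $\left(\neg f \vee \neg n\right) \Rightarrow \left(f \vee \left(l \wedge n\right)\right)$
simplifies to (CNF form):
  $\left(f \vee l\right) \wedge \left(f \vee n\right)$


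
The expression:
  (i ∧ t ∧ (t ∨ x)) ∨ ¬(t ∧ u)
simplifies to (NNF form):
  i ∨ ¬t ∨ ¬u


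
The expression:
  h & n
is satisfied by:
  {h: True, n: True}


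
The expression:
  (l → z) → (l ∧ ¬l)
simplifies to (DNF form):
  l ∧ ¬z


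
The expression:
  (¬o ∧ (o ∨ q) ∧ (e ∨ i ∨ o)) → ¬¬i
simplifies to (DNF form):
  i ∨ o ∨ ¬e ∨ ¬q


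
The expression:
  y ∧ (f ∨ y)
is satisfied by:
  {y: True}


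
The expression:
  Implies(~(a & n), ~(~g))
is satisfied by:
  {n: True, g: True, a: True}
  {n: True, g: True, a: False}
  {g: True, a: True, n: False}
  {g: True, a: False, n: False}
  {n: True, a: True, g: False}


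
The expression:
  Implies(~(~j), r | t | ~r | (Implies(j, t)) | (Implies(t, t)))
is always true.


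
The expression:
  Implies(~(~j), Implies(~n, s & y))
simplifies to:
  n | ~j | (s & y)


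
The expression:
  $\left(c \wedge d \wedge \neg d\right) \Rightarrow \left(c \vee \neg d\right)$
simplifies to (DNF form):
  $\text{True}$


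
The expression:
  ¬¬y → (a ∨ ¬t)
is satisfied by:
  {a: True, t: False, y: False}
  {t: False, y: False, a: False}
  {a: True, y: True, t: False}
  {y: True, t: False, a: False}
  {a: True, t: True, y: False}
  {t: True, a: False, y: False}
  {a: True, y: True, t: True}


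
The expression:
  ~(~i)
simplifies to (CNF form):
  i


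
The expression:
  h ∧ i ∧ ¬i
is never true.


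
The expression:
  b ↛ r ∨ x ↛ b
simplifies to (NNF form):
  (b ∧ ¬r) ∨ (x ∧ ¬b)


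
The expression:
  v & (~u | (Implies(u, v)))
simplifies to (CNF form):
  v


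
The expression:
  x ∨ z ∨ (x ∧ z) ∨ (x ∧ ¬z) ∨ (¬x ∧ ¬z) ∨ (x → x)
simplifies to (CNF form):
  True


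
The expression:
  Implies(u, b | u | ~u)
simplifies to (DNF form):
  True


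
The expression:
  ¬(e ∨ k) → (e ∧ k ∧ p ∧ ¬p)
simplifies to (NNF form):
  e ∨ k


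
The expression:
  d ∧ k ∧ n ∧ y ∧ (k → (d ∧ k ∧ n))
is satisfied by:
  {y: True, d: True, n: True, k: True}


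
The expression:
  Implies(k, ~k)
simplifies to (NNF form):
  ~k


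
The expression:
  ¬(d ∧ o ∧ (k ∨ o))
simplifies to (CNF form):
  ¬d ∨ ¬o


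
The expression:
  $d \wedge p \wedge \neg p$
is never true.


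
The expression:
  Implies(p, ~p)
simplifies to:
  ~p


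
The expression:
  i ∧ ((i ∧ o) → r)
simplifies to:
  i ∧ (r ∨ ¬o)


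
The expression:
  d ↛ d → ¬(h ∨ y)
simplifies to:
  True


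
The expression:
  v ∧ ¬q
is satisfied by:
  {v: True, q: False}


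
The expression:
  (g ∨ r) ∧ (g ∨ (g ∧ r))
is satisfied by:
  {g: True}


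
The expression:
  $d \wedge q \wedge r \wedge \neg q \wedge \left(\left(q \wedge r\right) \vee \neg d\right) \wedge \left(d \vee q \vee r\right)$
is never true.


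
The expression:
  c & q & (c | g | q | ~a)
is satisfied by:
  {c: True, q: True}


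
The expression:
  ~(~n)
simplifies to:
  n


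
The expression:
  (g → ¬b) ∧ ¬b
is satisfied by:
  {b: False}


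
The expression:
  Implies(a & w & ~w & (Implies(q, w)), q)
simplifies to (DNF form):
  True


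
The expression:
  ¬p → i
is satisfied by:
  {i: True, p: True}
  {i: True, p: False}
  {p: True, i: False}


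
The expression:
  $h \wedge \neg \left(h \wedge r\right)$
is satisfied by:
  {h: True, r: False}


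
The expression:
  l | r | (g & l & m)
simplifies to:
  l | r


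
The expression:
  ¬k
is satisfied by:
  {k: False}


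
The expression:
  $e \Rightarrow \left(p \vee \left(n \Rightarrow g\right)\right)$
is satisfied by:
  {p: True, g: True, e: False, n: False}
  {p: True, e: False, g: False, n: False}
  {g: True, p: False, e: False, n: False}
  {p: False, e: False, g: False, n: False}
  {n: True, p: True, g: True, e: False}
  {n: True, p: True, e: False, g: False}
  {n: True, g: True, p: False, e: False}
  {n: True, p: False, e: False, g: False}
  {p: True, e: True, g: True, n: False}
  {p: True, e: True, n: False, g: False}
  {e: True, g: True, n: False, p: False}
  {e: True, n: False, g: False, p: False}
  {p: True, e: True, n: True, g: True}
  {p: True, e: True, n: True, g: False}
  {e: True, n: True, g: True, p: False}


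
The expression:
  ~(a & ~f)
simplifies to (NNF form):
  f | ~a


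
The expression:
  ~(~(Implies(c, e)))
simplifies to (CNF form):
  e | ~c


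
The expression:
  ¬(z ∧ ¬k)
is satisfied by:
  {k: True, z: False}
  {z: False, k: False}
  {z: True, k: True}


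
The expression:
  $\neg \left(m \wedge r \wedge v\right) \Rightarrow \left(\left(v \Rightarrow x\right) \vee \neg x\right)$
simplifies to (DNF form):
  $\text{True}$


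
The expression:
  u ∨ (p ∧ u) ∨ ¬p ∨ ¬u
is always true.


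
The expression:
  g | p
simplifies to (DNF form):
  g | p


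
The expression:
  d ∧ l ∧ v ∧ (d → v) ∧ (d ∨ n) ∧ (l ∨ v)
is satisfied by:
  {v: True, d: True, l: True}


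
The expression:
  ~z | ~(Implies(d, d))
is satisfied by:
  {z: False}


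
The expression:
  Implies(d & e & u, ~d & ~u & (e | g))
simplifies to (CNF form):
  ~d | ~e | ~u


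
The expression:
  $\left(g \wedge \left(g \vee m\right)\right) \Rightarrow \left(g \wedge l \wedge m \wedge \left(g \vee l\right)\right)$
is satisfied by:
  {m: True, l: True, g: False}
  {m: True, l: False, g: False}
  {l: True, m: False, g: False}
  {m: False, l: False, g: False}
  {m: True, g: True, l: True}


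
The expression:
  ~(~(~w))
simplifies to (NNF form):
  ~w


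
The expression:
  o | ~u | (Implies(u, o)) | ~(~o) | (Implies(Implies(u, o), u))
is always true.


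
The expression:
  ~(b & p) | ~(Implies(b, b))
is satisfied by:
  {p: False, b: False}
  {b: True, p: False}
  {p: True, b: False}


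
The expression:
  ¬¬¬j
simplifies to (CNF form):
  ¬j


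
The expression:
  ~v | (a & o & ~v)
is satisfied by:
  {v: False}


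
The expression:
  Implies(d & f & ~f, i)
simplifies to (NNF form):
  True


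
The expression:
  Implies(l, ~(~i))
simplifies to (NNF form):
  i | ~l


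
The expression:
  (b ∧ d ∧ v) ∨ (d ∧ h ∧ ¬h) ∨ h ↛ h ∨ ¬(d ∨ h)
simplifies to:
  (b ∨ ¬d) ∧ (d ∨ ¬h) ∧ (v ∨ ¬d)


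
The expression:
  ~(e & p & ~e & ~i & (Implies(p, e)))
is always true.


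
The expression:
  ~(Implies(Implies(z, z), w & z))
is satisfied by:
  {w: False, z: False}
  {z: True, w: False}
  {w: True, z: False}


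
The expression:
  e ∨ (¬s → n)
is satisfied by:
  {n: True, e: True, s: True}
  {n: True, e: True, s: False}
  {n: True, s: True, e: False}
  {n: True, s: False, e: False}
  {e: True, s: True, n: False}
  {e: True, s: False, n: False}
  {s: True, e: False, n: False}


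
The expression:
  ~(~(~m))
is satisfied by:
  {m: False}


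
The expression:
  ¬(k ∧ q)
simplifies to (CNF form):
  ¬k ∨ ¬q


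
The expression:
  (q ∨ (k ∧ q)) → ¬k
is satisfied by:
  {k: False, q: False}
  {q: True, k: False}
  {k: True, q: False}


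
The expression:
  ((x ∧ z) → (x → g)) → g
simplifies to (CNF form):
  (g ∨ x) ∧ (g ∨ z)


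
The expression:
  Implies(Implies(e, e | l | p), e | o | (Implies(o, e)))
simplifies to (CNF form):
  True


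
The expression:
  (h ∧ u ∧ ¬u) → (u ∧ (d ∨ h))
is always true.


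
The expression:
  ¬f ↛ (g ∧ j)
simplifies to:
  ¬f ∧ (¬g ∨ ¬j)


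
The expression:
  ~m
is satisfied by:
  {m: False}


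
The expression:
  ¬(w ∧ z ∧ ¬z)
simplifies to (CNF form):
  True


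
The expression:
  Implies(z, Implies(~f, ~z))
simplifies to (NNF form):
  f | ~z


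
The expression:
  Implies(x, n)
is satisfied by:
  {n: True, x: False}
  {x: False, n: False}
  {x: True, n: True}


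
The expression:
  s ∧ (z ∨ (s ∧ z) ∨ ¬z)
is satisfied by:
  {s: True}


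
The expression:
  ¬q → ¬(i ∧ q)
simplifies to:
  True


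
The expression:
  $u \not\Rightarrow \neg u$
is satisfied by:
  {u: True}


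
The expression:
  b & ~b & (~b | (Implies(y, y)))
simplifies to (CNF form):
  False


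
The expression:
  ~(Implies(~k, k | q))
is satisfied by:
  {q: False, k: False}


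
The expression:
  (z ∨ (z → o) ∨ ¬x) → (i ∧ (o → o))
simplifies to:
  i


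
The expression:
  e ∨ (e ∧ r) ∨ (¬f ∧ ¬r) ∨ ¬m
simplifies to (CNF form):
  (e ∨ ¬f ∨ ¬m) ∧ (e ∨ ¬m ∨ ¬r)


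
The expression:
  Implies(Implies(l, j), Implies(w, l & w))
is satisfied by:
  {l: True, w: False}
  {w: False, l: False}
  {w: True, l: True}


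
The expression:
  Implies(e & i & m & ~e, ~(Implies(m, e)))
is always true.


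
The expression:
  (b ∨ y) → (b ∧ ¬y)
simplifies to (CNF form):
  ¬y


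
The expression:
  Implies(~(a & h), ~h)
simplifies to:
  a | ~h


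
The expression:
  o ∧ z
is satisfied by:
  {z: True, o: True}


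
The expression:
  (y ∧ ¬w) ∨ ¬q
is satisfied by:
  {y: True, w: False, q: False}
  {w: False, q: False, y: False}
  {y: True, w: True, q: False}
  {w: True, y: False, q: False}
  {q: True, y: True, w: False}


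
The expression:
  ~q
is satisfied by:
  {q: False}


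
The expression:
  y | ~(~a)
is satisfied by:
  {a: True, y: True}
  {a: True, y: False}
  {y: True, a: False}


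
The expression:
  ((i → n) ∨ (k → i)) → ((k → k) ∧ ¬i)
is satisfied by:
  {i: False}


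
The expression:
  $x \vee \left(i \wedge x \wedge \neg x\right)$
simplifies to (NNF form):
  $x$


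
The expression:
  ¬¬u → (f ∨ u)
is always true.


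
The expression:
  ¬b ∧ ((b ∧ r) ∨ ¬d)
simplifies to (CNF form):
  ¬b ∧ ¬d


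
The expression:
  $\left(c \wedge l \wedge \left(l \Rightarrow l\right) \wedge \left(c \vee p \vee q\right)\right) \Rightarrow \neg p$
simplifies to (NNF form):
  $\neg c \vee \neg l \vee \neg p$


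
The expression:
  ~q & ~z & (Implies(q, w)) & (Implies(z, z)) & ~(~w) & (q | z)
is never true.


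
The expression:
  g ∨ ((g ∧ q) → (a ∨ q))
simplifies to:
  True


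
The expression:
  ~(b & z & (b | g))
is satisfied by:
  {z: False, b: False}
  {b: True, z: False}
  {z: True, b: False}


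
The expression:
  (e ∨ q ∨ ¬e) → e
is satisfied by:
  {e: True}


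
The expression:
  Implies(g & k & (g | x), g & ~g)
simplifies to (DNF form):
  ~g | ~k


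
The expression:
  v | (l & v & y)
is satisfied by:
  {v: True}


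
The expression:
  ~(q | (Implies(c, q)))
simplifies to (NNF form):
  c & ~q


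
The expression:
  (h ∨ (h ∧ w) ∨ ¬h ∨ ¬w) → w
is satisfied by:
  {w: True}


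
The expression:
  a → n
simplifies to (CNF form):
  n ∨ ¬a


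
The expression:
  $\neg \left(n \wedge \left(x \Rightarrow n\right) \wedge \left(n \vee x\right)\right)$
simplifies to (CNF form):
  $\neg n$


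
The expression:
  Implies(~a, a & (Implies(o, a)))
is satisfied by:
  {a: True}


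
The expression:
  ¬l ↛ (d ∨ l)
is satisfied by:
  {d: False, l: False}


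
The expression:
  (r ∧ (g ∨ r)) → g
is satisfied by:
  {g: True, r: False}
  {r: False, g: False}
  {r: True, g: True}


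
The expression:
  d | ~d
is always true.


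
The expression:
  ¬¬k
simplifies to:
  k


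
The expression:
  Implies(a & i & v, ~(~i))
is always true.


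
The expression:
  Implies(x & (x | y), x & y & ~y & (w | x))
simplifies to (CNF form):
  ~x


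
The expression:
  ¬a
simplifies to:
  ¬a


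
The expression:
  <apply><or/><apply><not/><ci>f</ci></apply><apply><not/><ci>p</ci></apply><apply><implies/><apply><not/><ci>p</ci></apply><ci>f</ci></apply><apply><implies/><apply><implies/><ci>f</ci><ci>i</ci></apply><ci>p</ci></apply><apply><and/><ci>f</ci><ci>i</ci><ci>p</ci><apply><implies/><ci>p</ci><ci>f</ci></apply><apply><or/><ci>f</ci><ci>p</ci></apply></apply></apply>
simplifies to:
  <true/>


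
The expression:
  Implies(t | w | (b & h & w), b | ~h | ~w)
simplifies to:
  b | ~h | ~w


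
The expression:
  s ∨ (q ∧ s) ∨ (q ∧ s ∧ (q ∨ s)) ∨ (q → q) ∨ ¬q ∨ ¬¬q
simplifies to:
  True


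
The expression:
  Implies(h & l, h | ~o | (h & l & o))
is always true.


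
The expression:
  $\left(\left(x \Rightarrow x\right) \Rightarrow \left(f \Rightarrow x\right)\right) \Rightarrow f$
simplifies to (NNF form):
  $f$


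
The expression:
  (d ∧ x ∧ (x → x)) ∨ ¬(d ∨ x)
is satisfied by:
  {d: False, x: False}
  {x: True, d: True}


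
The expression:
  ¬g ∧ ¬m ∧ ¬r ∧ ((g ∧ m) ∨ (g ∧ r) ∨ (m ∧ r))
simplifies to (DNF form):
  False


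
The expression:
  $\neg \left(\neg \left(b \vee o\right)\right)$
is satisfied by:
  {b: True, o: True}
  {b: True, o: False}
  {o: True, b: False}


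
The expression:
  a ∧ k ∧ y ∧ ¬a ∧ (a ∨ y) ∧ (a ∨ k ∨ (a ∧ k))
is never true.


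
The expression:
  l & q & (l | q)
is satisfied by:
  {q: True, l: True}


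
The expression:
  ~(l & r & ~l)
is always true.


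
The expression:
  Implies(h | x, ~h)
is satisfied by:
  {h: False}


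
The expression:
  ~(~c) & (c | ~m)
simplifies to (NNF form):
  c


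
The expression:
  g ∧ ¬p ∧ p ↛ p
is never true.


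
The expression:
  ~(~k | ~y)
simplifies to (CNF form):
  k & y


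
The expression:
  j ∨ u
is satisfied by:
  {u: True, j: True}
  {u: True, j: False}
  {j: True, u: False}


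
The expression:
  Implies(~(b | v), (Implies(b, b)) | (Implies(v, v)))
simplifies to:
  True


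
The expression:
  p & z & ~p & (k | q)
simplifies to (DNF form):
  False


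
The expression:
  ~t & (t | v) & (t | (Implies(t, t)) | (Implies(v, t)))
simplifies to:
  v & ~t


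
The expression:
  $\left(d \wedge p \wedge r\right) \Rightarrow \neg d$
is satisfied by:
  {p: False, d: False, r: False}
  {r: True, p: False, d: False}
  {d: True, p: False, r: False}
  {r: True, d: True, p: False}
  {p: True, r: False, d: False}
  {r: True, p: True, d: False}
  {d: True, p: True, r: False}


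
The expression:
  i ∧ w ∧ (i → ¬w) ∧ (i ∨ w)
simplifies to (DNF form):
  False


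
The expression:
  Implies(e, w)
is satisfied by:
  {w: True, e: False}
  {e: False, w: False}
  {e: True, w: True}


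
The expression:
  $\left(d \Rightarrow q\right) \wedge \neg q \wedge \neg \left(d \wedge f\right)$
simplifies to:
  $\neg d \wedge \neg q$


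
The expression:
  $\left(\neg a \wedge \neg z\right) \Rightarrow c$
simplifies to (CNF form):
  $a \vee c \vee z$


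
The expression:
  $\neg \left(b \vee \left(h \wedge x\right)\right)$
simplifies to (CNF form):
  $\neg b \wedge \left(\neg h \vee \neg x\right)$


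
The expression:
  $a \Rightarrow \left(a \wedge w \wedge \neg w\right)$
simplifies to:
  $\neg a$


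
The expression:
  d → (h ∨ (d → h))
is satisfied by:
  {h: True, d: False}
  {d: False, h: False}
  {d: True, h: True}


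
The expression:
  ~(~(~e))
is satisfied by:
  {e: False}


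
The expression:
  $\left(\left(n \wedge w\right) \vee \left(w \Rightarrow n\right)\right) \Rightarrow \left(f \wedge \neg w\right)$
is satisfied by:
  {f: True, w: False, n: False}
  {n: True, f: True, w: False}
  {f: True, w: True, n: False}
  {w: True, n: False, f: False}


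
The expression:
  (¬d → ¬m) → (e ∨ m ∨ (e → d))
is always true.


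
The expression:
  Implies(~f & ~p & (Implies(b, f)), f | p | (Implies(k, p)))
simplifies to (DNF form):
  b | f | p | ~k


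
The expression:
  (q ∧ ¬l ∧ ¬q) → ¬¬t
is always true.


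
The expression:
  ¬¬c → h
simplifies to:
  h ∨ ¬c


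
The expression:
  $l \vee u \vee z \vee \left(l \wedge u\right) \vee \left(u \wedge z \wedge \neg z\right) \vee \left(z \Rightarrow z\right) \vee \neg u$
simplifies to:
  $\text{True}$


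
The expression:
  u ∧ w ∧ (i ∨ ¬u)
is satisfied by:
  {i: True, u: True, w: True}


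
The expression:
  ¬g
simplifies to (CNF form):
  ¬g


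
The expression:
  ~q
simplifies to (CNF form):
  ~q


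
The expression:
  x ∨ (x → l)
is always true.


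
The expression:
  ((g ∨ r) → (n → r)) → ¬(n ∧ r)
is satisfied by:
  {n: False, r: False}
  {r: True, n: False}
  {n: True, r: False}


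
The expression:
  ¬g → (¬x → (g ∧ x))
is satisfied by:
  {x: True, g: True}
  {x: True, g: False}
  {g: True, x: False}


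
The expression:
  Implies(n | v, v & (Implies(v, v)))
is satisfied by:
  {v: True, n: False}
  {n: False, v: False}
  {n: True, v: True}


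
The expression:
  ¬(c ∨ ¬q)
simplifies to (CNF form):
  q ∧ ¬c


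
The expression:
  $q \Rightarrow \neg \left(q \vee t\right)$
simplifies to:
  $\neg q$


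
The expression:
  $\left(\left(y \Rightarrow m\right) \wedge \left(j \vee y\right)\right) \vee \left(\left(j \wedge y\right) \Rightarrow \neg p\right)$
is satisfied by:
  {m: True, p: False, y: False, j: False}
  {j: False, p: False, m: False, y: False}
  {j: True, m: True, p: False, y: False}
  {j: True, p: False, m: False, y: False}
  {y: True, m: True, j: False, p: False}
  {y: True, j: False, p: False, m: False}
  {y: True, j: True, m: True, p: False}
  {y: True, j: True, p: False, m: False}
  {m: True, p: True, y: False, j: False}
  {p: True, y: False, m: False, j: False}
  {j: True, p: True, m: True, y: False}
  {j: True, p: True, y: False, m: False}
  {m: True, p: True, y: True, j: False}
  {p: True, y: True, j: False, m: False}
  {j: True, p: True, y: True, m: True}


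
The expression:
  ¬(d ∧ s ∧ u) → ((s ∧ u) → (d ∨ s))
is always true.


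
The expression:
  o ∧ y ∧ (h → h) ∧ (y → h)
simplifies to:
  h ∧ o ∧ y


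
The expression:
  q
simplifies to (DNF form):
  q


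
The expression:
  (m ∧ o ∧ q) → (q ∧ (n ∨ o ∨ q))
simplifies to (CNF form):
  True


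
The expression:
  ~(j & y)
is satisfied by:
  {y: False, j: False}
  {j: True, y: False}
  {y: True, j: False}


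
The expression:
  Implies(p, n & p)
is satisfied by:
  {n: True, p: False}
  {p: False, n: False}
  {p: True, n: True}


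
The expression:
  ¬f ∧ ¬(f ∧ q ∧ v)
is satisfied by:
  {f: False}


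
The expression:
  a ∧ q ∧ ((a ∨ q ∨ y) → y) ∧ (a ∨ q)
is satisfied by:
  {a: True, y: True, q: True}


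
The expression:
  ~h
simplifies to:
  ~h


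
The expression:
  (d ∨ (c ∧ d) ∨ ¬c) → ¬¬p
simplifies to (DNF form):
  p ∨ (c ∧ ¬d)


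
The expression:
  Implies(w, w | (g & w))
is always true.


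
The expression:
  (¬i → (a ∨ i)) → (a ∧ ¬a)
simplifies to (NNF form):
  ¬a ∧ ¬i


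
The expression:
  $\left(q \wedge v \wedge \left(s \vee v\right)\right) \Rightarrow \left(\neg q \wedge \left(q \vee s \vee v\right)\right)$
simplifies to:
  $\neg q \vee \neg v$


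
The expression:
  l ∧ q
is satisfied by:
  {q: True, l: True}


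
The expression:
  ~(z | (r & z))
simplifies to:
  ~z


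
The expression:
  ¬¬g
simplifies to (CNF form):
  g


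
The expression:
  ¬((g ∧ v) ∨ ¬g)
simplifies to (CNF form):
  g ∧ ¬v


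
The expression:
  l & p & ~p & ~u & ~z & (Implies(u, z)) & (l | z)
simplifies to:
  False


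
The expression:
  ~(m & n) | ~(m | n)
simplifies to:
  ~m | ~n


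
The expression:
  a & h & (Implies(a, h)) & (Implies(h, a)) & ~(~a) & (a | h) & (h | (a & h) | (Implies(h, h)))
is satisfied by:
  {a: True, h: True}


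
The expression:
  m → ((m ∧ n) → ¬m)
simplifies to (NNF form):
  ¬m ∨ ¬n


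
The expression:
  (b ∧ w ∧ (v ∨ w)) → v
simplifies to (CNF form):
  v ∨ ¬b ∨ ¬w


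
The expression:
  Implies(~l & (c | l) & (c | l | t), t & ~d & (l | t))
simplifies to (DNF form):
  l | ~c | (t & ~d)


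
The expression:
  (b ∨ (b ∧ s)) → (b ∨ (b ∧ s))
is always true.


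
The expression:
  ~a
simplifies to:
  ~a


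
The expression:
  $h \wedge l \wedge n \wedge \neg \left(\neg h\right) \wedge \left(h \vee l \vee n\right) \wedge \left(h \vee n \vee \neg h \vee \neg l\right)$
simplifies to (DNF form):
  $h \wedge l \wedge n$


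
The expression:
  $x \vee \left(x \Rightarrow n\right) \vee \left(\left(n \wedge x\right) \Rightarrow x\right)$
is always true.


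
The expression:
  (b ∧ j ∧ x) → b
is always true.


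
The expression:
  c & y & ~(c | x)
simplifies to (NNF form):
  False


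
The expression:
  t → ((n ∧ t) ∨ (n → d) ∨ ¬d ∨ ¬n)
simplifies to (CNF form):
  True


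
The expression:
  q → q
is always true.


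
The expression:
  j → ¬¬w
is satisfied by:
  {w: True, j: False}
  {j: False, w: False}
  {j: True, w: True}


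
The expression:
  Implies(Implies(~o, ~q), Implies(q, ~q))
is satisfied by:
  {o: False, q: False}
  {q: True, o: False}
  {o: True, q: False}


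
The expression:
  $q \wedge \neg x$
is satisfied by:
  {q: True, x: False}


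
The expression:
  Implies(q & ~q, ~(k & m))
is always true.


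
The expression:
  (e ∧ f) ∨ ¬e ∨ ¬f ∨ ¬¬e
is always true.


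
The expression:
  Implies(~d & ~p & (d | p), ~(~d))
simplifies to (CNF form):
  True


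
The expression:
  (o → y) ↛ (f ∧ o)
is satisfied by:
  {y: True, o: False, f: False}
  {y: False, o: False, f: False}
  {f: True, y: True, o: False}
  {f: True, y: False, o: False}
  {o: True, y: True, f: False}


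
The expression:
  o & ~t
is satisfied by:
  {o: True, t: False}


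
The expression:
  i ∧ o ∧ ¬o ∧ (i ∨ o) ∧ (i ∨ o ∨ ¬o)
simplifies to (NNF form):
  False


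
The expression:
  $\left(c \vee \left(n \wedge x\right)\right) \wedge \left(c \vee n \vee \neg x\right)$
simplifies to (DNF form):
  $c \vee \left(n \wedge x\right)$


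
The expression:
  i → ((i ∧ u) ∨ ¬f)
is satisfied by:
  {u: True, i: False, f: False}
  {u: False, i: False, f: False}
  {f: True, u: True, i: False}
  {f: True, u: False, i: False}
  {i: True, u: True, f: False}
  {i: True, u: False, f: False}
  {i: True, f: True, u: True}


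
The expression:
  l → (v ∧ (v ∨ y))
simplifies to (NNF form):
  v ∨ ¬l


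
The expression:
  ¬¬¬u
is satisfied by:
  {u: False}


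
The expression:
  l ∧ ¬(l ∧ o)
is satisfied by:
  {l: True, o: False}


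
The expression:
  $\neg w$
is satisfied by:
  {w: False}


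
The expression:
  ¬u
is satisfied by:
  {u: False}


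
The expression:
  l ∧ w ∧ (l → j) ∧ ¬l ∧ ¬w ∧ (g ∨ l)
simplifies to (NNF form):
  False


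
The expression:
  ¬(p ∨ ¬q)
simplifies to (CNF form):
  q ∧ ¬p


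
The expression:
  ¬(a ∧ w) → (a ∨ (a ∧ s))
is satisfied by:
  {a: True}


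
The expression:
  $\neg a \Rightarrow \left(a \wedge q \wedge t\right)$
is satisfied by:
  {a: True}


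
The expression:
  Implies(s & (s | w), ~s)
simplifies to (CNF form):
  ~s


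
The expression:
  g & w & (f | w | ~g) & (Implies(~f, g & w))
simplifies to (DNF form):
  g & w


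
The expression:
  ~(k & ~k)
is always true.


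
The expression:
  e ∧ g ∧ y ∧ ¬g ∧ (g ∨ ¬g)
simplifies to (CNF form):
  False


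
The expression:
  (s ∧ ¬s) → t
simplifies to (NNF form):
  True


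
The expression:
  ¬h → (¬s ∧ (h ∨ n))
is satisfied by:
  {h: True, n: True, s: False}
  {h: True, n: False, s: False}
  {h: True, s: True, n: True}
  {h: True, s: True, n: False}
  {n: True, s: False, h: False}


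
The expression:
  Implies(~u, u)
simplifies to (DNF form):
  u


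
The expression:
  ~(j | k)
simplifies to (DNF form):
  ~j & ~k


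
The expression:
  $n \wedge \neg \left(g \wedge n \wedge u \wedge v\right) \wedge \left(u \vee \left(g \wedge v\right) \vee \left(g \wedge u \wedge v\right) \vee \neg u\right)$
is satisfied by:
  {n: True, g: False, v: False, u: False}
  {u: True, n: True, g: False, v: False}
  {v: True, n: True, g: False, u: False}
  {u: True, v: True, n: True, g: False}
  {g: True, n: True, u: False, v: False}
  {u: True, g: True, n: True, v: False}
  {v: True, g: True, n: True, u: False}


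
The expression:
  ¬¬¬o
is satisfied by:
  {o: False}


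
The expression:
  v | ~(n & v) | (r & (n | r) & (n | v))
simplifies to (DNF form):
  True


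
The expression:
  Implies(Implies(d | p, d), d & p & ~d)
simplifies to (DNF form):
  p & ~d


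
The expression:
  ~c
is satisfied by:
  {c: False}


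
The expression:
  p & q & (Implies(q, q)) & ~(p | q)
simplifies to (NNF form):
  False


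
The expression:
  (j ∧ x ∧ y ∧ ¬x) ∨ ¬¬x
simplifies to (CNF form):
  x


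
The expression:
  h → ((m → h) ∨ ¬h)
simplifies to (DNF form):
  True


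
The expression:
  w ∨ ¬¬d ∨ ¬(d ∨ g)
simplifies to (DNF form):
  d ∨ w ∨ ¬g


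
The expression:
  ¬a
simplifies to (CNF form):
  ¬a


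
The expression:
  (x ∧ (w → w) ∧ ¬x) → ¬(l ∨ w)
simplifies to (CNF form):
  True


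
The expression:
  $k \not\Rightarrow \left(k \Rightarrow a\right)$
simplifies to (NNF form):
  $k \wedge \neg a$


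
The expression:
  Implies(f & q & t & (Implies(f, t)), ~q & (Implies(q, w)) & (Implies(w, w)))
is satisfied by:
  {t: False, q: False, f: False}
  {f: True, t: False, q: False}
  {q: True, t: False, f: False}
  {f: True, q: True, t: False}
  {t: True, f: False, q: False}
  {f: True, t: True, q: False}
  {q: True, t: True, f: False}


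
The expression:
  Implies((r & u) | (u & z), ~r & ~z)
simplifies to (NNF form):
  ~u | (~r & ~z)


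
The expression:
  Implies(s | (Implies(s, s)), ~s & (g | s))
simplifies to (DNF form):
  g & ~s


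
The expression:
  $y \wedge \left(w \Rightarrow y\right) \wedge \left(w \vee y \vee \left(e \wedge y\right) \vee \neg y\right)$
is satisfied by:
  {y: True}


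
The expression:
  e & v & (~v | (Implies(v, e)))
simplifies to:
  e & v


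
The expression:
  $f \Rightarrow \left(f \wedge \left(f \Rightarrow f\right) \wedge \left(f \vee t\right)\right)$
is always true.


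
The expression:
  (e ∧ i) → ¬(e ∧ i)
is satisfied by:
  {e: False, i: False}
  {i: True, e: False}
  {e: True, i: False}


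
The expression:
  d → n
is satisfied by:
  {n: True, d: False}
  {d: False, n: False}
  {d: True, n: True}


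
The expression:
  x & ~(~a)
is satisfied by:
  {a: True, x: True}


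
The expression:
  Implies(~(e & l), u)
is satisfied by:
  {l: True, u: True, e: True}
  {l: True, u: True, e: False}
  {u: True, e: True, l: False}
  {u: True, e: False, l: False}
  {l: True, e: True, u: False}


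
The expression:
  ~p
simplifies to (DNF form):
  ~p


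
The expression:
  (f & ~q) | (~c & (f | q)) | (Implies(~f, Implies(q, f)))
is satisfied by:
  {f: True, c: False, q: False}
  {f: False, c: False, q: False}
  {q: True, f: True, c: False}
  {q: True, f: False, c: False}
  {c: True, f: True, q: False}
  {c: True, f: False, q: False}
  {c: True, q: True, f: True}


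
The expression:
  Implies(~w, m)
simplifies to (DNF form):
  m | w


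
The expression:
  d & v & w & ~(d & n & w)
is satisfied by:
  {w: True, d: True, v: True, n: False}


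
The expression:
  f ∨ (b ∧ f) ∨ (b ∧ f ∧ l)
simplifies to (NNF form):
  f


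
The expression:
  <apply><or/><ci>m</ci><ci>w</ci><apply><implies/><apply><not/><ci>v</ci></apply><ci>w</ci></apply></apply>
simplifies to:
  <apply><or/><ci>m</ci><ci>v</ci><ci>w</ci></apply>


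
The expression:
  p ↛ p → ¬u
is always true.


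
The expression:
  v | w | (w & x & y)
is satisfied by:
  {v: True, w: True}
  {v: True, w: False}
  {w: True, v: False}


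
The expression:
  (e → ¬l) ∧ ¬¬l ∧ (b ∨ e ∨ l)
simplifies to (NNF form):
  l ∧ ¬e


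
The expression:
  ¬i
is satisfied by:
  {i: False}


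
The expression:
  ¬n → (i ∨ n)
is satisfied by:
  {i: True, n: True}
  {i: True, n: False}
  {n: True, i: False}


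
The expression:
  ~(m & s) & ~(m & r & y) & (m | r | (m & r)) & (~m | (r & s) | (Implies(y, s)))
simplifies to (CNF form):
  (m | r) & (~m | ~s) & (~m | ~y)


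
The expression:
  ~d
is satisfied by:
  {d: False}


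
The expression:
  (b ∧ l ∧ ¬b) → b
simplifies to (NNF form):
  True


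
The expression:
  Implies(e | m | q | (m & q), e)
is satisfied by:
  {e: True, m: False, q: False}
  {q: True, e: True, m: False}
  {e: True, m: True, q: False}
  {q: True, e: True, m: True}
  {q: False, m: False, e: False}


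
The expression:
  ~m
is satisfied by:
  {m: False}


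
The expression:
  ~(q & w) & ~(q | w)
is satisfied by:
  {q: False, w: False}


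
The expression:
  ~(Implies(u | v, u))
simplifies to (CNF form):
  v & ~u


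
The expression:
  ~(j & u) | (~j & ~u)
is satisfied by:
  {u: False, j: False}
  {j: True, u: False}
  {u: True, j: False}


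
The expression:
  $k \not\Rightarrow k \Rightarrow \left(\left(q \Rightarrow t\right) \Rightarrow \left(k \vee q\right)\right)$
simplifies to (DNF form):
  $\text{True}$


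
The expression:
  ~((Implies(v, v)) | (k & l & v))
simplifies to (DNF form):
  False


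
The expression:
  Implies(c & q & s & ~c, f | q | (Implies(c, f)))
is always true.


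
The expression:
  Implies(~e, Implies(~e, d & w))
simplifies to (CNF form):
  (d | e) & (e | w)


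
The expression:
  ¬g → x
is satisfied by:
  {x: True, g: True}
  {x: True, g: False}
  {g: True, x: False}


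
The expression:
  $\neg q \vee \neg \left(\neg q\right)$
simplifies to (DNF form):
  $\text{True}$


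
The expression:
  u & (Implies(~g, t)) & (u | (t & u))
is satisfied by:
  {u: True, t: True, g: True}
  {u: True, t: True, g: False}
  {u: True, g: True, t: False}


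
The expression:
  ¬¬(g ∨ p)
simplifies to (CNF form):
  g ∨ p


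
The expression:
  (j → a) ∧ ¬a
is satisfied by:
  {j: False, a: False}


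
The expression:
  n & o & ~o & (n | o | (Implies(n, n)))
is never true.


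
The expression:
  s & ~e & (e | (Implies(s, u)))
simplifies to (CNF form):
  s & u & ~e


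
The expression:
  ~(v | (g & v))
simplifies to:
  ~v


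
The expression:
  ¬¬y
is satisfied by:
  {y: True}


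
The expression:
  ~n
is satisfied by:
  {n: False}


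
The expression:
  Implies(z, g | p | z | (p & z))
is always true.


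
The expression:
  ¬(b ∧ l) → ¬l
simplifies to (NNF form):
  b ∨ ¬l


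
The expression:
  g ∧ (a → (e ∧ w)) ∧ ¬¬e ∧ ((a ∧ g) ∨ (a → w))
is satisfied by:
  {w: True, e: True, g: True, a: False}
  {e: True, g: True, w: False, a: False}
  {a: True, w: True, e: True, g: True}


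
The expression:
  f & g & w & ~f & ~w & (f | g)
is never true.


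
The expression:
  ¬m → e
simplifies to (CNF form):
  e ∨ m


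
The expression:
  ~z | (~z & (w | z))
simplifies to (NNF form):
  ~z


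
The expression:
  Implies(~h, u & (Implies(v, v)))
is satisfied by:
  {u: True, h: True}
  {u: True, h: False}
  {h: True, u: False}


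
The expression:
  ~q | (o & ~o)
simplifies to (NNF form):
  ~q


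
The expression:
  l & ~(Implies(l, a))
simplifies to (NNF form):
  l & ~a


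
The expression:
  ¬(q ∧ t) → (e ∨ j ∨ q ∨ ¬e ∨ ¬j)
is always true.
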